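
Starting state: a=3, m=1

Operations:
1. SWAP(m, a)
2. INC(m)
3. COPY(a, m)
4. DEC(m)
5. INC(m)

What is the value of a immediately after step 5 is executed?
a = 4

Tracing a through execution:
Initial: a = 3
After step 1 (SWAP(m, a)): a = 1
After step 2 (INC(m)): a = 1
After step 3 (COPY(a, m)): a = 4
After step 4 (DEC(m)): a = 4
After step 5 (INC(m)): a = 4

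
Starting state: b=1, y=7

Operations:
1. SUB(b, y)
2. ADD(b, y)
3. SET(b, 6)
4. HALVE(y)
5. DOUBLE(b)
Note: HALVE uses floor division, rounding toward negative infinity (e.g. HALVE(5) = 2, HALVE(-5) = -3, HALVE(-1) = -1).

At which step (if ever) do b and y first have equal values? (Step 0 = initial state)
Never

b and y never become equal during execution.

Comparing values at each step:
Initial: b=1, y=7
After step 1: b=-6, y=7
After step 2: b=1, y=7
After step 3: b=6, y=7
After step 4: b=6, y=3
After step 5: b=12, y=3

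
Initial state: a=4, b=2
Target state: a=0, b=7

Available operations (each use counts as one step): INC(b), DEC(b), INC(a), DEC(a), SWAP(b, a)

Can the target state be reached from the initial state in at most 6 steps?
Yes

Path (6 steps): DEC(b) → DEC(b) → INC(a) → INC(a) → INC(a) → SWAP(b, a)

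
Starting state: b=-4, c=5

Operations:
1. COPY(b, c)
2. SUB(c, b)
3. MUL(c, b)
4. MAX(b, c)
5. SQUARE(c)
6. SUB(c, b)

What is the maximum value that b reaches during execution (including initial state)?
5

Values of b at each step:
Initial: b = -4
After step 1: b = 5 ← maximum
After step 2: b = 5
After step 3: b = 5
After step 4: b = 5
After step 5: b = 5
After step 6: b = 5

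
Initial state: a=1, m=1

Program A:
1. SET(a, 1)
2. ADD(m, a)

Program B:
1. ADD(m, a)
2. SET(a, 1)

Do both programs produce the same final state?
Yes

Program A final state: a=1, m=2
Program B final state: a=1, m=2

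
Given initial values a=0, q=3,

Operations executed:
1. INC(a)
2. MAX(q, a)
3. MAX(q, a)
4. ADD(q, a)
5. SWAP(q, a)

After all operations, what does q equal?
q = 1

Tracing execution:
Step 1: INC(a) → q = 3
Step 2: MAX(q, a) → q = 3
Step 3: MAX(q, a) → q = 3
Step 4: ADD(q, a) → q = 4
Step 5: SWAP(q, a) → q = 1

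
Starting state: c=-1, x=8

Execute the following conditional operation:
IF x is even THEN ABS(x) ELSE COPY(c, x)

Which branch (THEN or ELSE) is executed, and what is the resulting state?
Branch: THEN, Final state: c=-1, x=8

Evaluating condition: x is even
Condition is True, so THEN branch executes
After ABS(x): c=-1, x=8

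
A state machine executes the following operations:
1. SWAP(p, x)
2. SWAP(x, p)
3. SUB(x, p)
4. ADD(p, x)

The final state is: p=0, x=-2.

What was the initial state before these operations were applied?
p=2, x=0

Working backwards:
Final state: p=0, x=-2
Before step 4 (ADD(p, x)): p=2, x=-2
Before step 3 (SUB(x, p)): p=2, x=0
Before step 2 (SWAP(x, p)): p=0, x=2
Before step 1 (SWAP(p, x)): p=2, x=0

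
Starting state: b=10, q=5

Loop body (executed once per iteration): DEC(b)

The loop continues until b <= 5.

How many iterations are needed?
5

Tracing iterations:
Initial: b=10, q=5
After iteration 1: b=9, q=5
After iteration 2: b=8, q=5
After iteration 3: b=7, q=5
After iteration 4: b=6, q=5
After iteration 5: b=5, q=5
b <= 5 now holds, so the loop exits after 5 iterations.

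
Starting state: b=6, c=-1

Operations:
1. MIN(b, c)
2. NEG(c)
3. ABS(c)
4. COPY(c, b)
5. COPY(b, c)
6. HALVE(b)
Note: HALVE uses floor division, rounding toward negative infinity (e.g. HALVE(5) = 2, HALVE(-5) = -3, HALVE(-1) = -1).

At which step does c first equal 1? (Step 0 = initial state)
Step 2

Tracing c:
Initial: c = -1
After step 1: c = -1
After step 2: c = 1 ← first occurrence
After step 3: c = 1
After step 4: c = -1
After step 5: c = -1
After step 6: c = -1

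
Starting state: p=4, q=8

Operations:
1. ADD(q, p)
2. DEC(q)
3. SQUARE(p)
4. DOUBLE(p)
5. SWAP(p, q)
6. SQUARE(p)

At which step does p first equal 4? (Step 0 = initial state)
Step 0

Tracing p:
Initial: p = 4 ← first occurrence
After step 1: p = 4
After step 2: p = 4
After step 3: p = 16
After step 4: p = 32
After step 5: p = 11
After step 6: p = 121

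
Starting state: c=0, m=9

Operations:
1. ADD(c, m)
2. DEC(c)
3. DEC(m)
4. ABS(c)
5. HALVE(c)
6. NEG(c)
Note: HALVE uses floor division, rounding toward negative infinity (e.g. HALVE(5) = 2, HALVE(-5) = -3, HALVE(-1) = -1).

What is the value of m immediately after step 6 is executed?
m = 8

Tracing m through execution:
Initial: m = 9
After step 1 (ADD(c, m)): m = 9
After step 2 (DEC(c)): m = 9
After step 3 (DEC(m)): m = 8
After step 4 (ABS(c)): m = 8
After step 5 (HALVE(c)): m = 8
After step 6 (NEG(c)): m = 8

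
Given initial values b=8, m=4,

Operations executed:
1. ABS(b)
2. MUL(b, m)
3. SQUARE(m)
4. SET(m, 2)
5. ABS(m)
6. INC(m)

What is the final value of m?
m = 3

Tracing execution:
Step 1: ABS(b) → m = 4
Step 2: MUL(b, m) → m = 4
Step 3: SQUARE(m) → m = 16
Step 4: SET(m, 2) → m = 2
Step 5: ABS(m) → m = 2
Step 6: INC(m) → m = 3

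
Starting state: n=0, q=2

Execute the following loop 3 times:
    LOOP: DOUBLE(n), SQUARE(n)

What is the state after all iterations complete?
n=0, q=2

Iteration trace:
Start: n=0, q=2
After iteration 1: n=0, q=2
After iteration 2: n=0, q=2
After iteration 3: n=0, q=2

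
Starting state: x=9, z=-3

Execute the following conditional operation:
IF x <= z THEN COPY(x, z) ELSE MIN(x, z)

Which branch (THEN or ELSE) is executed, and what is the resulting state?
Branch: ELSE, Final state: x=-3, z=-3

Evaluating condition: x <= z
x = 9, z = -3
Condition is False, so ELSE branch executes
After MIN(x, z): x=-3, z=-3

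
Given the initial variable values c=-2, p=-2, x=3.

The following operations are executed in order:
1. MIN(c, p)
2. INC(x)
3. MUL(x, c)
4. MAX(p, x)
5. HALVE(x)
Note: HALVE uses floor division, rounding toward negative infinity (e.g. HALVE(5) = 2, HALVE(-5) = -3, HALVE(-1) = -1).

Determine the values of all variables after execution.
{c: -2, p: -2, x: -4}

Step-by-step execution:
Initial: c=-2, p=-2, x=3
After step 1 (MIN(c, p)): c=-2, p=-2, x=3
After step 2 (INC(x)): c=-2, p=-2, x=4
After step 3 (MUL(x, c)): c=-2, p=-2, x=-8
After step 4 (MAX(p, x)): c=-2, p=-2, x=-8
After step 5 (HALVE(x)): c=-2, p=-2, x=-4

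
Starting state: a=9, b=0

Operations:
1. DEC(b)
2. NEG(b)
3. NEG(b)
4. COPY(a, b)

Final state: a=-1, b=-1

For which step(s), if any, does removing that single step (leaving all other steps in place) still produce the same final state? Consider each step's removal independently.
None - removing any single step changes the final result

Testing removal of each single step:
Without step 1: final = a=0, b=0 (different)
Without step 2: final = a=1, b=1 (different)
Without step 3: final = a=1, b=1 (different)
Without step 4: final = a=9, b=-1 (different)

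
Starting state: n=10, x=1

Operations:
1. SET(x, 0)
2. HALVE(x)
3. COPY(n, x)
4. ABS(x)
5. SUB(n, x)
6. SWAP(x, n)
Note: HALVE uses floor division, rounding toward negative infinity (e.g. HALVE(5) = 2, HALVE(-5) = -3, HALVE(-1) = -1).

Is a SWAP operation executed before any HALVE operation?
No

First SWAP: step 6
First HALVE: step 2
Since 6 > 2, HALVE comes first.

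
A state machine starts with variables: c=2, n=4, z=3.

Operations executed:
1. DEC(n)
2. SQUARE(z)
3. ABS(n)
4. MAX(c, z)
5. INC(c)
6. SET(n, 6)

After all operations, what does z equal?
z = 9

Tracing execution:
Step 1: DEC(n) → z = 3
Step 2: SQUARE(z) → z = 9
Step 3: ABS(n) → z = 9
Step 4: MAX(c, z) → z = 9
Step 5: INC(c) → z = 9
Step 6: SET(n, 6) → z = 9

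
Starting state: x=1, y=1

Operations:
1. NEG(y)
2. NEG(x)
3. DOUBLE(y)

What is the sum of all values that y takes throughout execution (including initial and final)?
-3

Values of y at each step:
Initial: y = 1
After step 1: y = -1
After step 2: y = -1
After step 3: y = -2
Sum = 1 + -1 + -1 + -2 = -3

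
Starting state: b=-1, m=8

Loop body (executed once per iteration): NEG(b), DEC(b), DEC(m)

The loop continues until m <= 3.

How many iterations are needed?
5

Tracing iterations:
Initial: b=-1, m=8
After iteration 1: b=0, m=7
After iteration 2: b=-1, m=6
After iteration 3: b=0, m=5
After iteration 4: b=-1, m=4
After iteration 5: b=0, m=3
m <= 3 now holds, so the loop exits after 5 iterations.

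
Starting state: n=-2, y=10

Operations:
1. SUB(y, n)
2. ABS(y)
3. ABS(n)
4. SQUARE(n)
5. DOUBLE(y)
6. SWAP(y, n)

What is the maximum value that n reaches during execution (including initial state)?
24

Values of n at each step:
Initial: n = -2
After step 1: n = -2
After step 2: n = -2
After step 3: n = 2
After step 4: n = 4
After step 5: n = 4
After step 6: n = 24 ← maximum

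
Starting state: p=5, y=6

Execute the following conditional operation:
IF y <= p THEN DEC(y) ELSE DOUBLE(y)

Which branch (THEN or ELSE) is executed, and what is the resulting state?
Branch: ELSE, Final state: p=5, y=12

Evaluating condition: y <= p
y = 6, p = 5
Condition is False, so ELSE branch executes
After DOUBLE(y): p=5, y=12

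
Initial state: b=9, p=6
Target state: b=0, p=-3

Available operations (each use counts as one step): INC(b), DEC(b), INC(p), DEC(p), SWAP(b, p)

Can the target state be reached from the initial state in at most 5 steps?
No

The target state cannot be reached within 5 steps.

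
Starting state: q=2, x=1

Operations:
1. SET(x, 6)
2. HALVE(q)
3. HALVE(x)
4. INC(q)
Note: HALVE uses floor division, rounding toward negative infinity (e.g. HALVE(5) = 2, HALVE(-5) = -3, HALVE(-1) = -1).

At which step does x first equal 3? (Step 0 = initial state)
Step 3

Tracing x:
Initial: x = 1
After step 1: x = 6
After step 2: x = 6
After step 3: x = 3 ← first occurrence
After step 4: x = 3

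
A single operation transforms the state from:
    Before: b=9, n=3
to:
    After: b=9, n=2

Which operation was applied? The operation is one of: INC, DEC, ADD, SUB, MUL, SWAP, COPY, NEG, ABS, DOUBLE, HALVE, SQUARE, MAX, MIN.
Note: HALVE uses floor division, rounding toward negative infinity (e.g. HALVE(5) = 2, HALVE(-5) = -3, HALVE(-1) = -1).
DEC(n)

Analyzing the change:
Before: b=9, n=3
After: b=9, n=2
Variable n changed from 3 to 2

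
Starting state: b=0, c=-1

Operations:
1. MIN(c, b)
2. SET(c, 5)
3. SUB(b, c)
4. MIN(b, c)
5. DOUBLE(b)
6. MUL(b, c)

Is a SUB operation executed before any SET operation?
No

First SUB: step 3
First SET: step 2
Since 3 > 2, SET comes first.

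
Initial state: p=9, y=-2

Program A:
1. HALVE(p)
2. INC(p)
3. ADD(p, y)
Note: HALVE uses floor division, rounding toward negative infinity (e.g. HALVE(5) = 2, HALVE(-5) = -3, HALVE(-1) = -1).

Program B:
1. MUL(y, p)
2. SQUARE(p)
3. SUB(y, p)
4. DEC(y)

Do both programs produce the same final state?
No

Program A final state: p=3, y=-2
Program B final state: p=81, y=-100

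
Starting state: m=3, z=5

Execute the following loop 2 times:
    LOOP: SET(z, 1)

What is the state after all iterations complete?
m=3, z=1

Iteration trace:
Start: m=3, z=5
After iteration 1: m=3, z=1
After iteration 2: m=3, z=1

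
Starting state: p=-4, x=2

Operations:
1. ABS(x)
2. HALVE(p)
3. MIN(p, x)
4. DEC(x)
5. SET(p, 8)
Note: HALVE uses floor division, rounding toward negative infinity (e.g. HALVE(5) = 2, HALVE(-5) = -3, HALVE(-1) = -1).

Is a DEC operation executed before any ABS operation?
No

First DEC: step 4
First ABS: step 1
Since 4 > 1, ABS comes first.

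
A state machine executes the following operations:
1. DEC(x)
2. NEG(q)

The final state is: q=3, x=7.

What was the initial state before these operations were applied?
q=-3, x=8

Working backwards:
Final state: q=3, x=7
Before step 2 (NEG(q)): q=-3, x=7
Before step 1 (DEC(x)): q=-3, x=8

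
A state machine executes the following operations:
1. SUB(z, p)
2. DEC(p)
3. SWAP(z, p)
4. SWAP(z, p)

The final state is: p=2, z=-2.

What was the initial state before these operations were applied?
p=3, z=1

Working backwards:
Final state: p=2, z=-2
Before step 4 (SWAP(z, p)): p=-2, z=2
Before step 3 (SWAP(z, p)): p=2, z=-2
Before step 2 (DEC(p)): p=3, z=-2
Before step 1 (SUB(z, p)): p=3, z=1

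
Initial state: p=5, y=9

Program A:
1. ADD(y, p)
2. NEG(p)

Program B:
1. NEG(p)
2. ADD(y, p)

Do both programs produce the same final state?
No

Program A final state: p=-5, y=14
Program B final state: p=-5, y=4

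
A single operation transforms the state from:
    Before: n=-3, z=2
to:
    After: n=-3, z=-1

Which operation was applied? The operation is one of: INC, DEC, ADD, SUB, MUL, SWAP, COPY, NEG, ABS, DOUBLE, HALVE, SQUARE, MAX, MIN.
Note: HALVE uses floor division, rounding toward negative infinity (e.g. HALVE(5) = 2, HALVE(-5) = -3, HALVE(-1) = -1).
ADD(z, n)

Analyzing the change:
Before: n=-3, z=2
After: n=-3, z=-1
Variable z changed from 2 to -1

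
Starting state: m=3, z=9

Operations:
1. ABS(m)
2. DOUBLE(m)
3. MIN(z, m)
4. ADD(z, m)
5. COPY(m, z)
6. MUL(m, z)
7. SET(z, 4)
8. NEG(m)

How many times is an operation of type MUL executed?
1

Counting MUL operations:
Step 6: MUL(m, z) ← MUL
Total: 1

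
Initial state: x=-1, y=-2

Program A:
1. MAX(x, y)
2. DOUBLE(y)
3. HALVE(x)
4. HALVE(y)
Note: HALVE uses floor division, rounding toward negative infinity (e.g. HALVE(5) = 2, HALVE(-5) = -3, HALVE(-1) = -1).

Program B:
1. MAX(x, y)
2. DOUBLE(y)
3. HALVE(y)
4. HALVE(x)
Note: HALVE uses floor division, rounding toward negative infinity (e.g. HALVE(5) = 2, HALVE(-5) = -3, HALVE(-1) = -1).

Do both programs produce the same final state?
Yes

Program A final state: x=-1, y=-2
Program B final state: x=-1, y=-2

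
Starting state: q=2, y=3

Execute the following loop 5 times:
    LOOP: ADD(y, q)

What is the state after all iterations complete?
q=2, y=13

Iteration trace:
Start: q=2, y=3
After iteration 1: q=2, y=5
After iteration 2: q=2, y=7
After iteration 3: q=2, y=9
After iteration 4: q=2, y=11
After iteration 5: q=2, y=13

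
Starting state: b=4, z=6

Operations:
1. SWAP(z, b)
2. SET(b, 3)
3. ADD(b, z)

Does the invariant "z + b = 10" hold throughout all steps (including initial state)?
No, violated after step 2

The invariant is violated after step 2.

State at each step:
Initial: b=4, z=6
After step 1: b=6, z=4
After step 2: b=3, z=4
After step 3: b=7, z=4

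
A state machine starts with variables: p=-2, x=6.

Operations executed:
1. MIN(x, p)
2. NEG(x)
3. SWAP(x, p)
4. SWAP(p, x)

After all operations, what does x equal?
x = 2

Tracing execution:
Step 1: MIN(x, p) → x = -2
Step 2: NEG(x) → x = 2
Step 3: SWAP(x, p) → x = -2
Step 4: SWAP(p, x) → x = 2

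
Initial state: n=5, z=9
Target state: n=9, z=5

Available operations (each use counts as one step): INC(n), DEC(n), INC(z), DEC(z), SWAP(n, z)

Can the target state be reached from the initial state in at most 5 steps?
Yes

Path (1 step): SWAP(n, z)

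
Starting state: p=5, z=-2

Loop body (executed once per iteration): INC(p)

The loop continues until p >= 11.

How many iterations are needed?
6

Tracing iterations:
Initial: p=5, z=-2
After iteration 1: p=6, z=-2
After iteration 2: p=7, z=-2
After iteration 3: p=8, z=-2
After iteration 4: p=9, z=-2
After iteration 5: p=10, z=-2
After iteration 6: p=11, z=-2
p >= 11 now holds, so the loop exits after 6 iterations.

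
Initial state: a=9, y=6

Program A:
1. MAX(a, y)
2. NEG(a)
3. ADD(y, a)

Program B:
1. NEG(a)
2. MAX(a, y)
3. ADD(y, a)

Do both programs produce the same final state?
No

Program A final state: a=-9, y=-3
Program B final state: a=6, y=12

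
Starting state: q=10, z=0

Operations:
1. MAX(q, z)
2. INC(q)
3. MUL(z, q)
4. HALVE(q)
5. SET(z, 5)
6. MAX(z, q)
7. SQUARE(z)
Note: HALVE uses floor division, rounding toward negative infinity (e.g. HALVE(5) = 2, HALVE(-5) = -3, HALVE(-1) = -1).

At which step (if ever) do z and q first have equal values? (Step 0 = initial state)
Step 5

z and q first become equal after step 5.

Comparing values at each step:
Initial: z=0, q=10
After step 1: z=0, q=10
After step 2: z=0, q=11
After step 3: z=0, q=11
After step 4: z=0, q=5
After step 5: z=5, q=5 ← equal!
After step 6: z=5, q=5 ← equal!
After step 7: z=25, q=5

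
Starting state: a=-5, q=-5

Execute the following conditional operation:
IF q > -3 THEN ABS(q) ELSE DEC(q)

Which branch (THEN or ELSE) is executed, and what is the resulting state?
Branch: ELSE, Final state: a=-5, q=-6

Evaluating condition: q > -3
q = -5
Condition is False, so ELSE branch executes
After DEC(q): a=-5, q=-6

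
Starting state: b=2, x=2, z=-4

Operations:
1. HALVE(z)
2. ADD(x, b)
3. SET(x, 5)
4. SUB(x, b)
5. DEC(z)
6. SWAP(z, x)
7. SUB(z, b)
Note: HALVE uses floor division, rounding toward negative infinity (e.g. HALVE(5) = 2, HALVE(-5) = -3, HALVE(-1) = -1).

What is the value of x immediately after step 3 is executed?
x = 5

Tracing x through execution:
Initial: x = 2
After step 1 (HALVE(z)): x = 2
After step 2 (ADD(x, b)): x = 4
After step 3 (SET(x, 5)): x = 5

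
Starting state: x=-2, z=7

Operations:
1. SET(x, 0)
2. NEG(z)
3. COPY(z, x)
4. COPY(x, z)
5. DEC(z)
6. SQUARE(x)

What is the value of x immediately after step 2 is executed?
x = 0

Tracing x through execution:
Initial: x = -2
After step 1 (SET(x, 0)): x = 0
After step 2 (NEG(z)): x = 0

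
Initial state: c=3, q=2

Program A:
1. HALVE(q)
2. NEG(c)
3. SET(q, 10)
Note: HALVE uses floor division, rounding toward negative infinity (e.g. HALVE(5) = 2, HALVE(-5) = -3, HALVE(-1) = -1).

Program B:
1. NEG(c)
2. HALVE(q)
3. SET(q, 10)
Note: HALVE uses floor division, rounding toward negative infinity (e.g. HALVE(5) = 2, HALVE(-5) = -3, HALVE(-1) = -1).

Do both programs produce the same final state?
Yes

Program A final state: c=-3, q=10
Program B final state: c=-3, q=10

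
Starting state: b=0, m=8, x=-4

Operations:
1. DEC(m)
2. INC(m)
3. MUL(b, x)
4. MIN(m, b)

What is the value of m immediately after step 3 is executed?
m = 8

Tracing m through execution:
Initial: m = 8
After step 1 (DEC(m)): m = 7
After step 2 (INC(m)): m = 8
After step 3 (MUL(b, x)): m = 8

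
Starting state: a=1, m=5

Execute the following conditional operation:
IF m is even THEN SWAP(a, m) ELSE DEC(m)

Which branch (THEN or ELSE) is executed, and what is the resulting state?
Branch: ELSE, Final state: a=1, m=4

Evaluating condition: m is even
Condition is False, so ELSE branch executes
After DEC(m): a=1, m=4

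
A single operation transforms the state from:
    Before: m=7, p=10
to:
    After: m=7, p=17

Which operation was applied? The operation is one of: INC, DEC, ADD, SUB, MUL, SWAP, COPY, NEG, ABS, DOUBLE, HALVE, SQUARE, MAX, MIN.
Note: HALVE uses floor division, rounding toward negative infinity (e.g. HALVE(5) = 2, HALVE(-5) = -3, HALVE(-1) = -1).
ADD(p, m)

Analyzing the change:
Before: m=7, p=10
After: m=7, p=17
Variable p changed from 10 to 17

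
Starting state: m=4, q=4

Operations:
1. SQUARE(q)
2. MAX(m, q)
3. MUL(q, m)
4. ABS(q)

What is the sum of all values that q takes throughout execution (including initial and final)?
548

Values of q at each step:
Initial: q = 4
After step 1: q = 16
After step 2: q = 16
After step 3: q = 256
After step 4: q = 256
Sum = 4 + 16 + 16 + 256 + 256 = 548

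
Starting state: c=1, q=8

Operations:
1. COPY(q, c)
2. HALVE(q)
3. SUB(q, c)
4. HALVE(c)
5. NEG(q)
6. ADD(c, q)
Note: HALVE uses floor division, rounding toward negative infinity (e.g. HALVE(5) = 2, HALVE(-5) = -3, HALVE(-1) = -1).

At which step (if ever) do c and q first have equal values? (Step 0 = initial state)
Step 1

c and q first become equal after step 1.

Comparing values at each step:
Initial: c=1, q=8
After step 1: c=1, q=1 ← equal!
After step 2: c=1, q=0
After step 3: c=1, q=-1
After step 4: c=0, q=-1
After step 5: c=0, q=1
After step 6: c=1, q=1 ← equal!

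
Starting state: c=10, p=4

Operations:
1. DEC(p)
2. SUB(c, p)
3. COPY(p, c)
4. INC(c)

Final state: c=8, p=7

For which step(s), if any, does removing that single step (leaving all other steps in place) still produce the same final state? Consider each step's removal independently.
None - removing any single step changes the final result

Testing removal of each single step:
Without step 1: final = c=7, p=6 (different)
Without step 2: final = c=11, p=10 (different)
Without step 3: final = c=8, p=3 (different)
Without step 4: final = c=7, p=7 (different)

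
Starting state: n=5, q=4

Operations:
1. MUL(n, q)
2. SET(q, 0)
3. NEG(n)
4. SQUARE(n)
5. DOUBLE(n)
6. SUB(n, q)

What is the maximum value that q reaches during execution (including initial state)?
4

Values of q at each step:
Initial: q = 4 ← maximum
After step 1: q = 4
After step 2: q = 0
After step 3: q = 0
After step 4: q = 0
After step 5: q = 0
After step 6: q = 0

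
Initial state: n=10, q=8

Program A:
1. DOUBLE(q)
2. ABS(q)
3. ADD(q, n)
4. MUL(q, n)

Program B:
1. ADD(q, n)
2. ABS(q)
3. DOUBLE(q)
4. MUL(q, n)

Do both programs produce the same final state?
No

Program A final state: n=10, q=260
Program B final state: n=10, q=360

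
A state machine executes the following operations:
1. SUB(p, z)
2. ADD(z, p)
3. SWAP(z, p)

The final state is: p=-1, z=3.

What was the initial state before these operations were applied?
p=-1, z=-4

Working backwards:
Final state: p=-1, z=3
Before step 3 (SWAP(z, p)): p=3, z=-1
Before step 2 (ADD(z, p)): p=3, z=-4
Before step 1 (SUB(p, z)): p=-1, z=-4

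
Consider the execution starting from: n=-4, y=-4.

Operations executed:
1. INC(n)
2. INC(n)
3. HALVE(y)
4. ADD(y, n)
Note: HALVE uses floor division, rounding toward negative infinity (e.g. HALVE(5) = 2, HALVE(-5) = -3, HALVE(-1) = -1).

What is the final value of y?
y = -4

Tracing execution:
Step 1: INC(n) → y = -4
Step 2: INC(n) → y = -4
Step 3: HALVE(y) → y = -2
Step 4: ADD(y, n) → y = -4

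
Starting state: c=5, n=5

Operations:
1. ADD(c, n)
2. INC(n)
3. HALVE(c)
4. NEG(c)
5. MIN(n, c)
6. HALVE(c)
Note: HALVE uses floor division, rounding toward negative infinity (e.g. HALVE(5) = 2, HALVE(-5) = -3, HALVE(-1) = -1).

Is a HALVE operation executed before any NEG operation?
Yes

First HALVE: step 3
First NEG: step 4
Since 3 < 4, HALVE comes first.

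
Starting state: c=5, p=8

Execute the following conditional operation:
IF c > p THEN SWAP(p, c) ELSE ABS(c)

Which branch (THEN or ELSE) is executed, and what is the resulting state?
Branch: ELSE, Final state: c=5, p=8

Evaluating condition: c > p
c = 5, p = 8
Condition is False, so ELSE branch executes
After ABS(c): c=5, p=8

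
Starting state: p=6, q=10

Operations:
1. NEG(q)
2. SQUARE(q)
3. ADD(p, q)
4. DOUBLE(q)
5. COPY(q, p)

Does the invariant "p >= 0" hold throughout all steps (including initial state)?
Yes

The invariant holds at every step.

State at each step:
Initial: p=6, q=10
After step 1: p=6, q=-10
After step 2: p=6, q=100
After step 3: p=106, q=100
After step 4: p=106, q=200
After step 5: p=106, q=106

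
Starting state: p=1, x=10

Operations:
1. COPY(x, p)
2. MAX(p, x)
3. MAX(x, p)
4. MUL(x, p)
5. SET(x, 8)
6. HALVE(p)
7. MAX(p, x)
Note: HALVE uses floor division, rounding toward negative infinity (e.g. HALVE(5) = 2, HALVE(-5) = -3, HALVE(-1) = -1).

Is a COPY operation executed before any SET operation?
Yes

First COPY: step 1
First SET: step 5
Since 1 < 5, COPY comes first.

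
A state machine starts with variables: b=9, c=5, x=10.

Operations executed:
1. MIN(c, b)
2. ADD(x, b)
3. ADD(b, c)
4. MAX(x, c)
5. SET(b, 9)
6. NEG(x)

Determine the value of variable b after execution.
b = 9

Tracing execution:
Step 1: MIN(c, b) → b = 9
Step 2: ADD(x, b) → b = 9
Step 3: ADD(b, c) → b = 14
Step 4: MAX(x, c) → b = 14
Step 5: SET(b, 9) → b = 9
Step 6: NEG(x) → b = 9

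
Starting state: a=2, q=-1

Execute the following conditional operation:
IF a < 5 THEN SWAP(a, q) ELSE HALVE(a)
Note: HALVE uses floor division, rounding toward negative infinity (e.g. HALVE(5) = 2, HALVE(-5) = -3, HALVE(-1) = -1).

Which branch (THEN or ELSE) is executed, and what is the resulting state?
Branch: THEN, Final state: a=-1, q=2

Evaluating condition: a < 5
a = 2
Condition is True, so THEN branch executes
After SWAP(a, q): a=-1, q=2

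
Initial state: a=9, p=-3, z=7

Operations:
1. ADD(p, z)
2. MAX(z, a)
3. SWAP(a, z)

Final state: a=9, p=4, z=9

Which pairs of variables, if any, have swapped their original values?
None

Comparing initial and final values:
p: -3 → 4
a: 9 → 9
z: 7 → 9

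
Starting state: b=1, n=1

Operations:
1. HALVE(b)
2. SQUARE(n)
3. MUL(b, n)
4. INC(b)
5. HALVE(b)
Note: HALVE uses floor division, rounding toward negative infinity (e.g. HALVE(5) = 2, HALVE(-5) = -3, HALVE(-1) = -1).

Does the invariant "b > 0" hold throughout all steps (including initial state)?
No, violated after step 1

The invariant is violated after step 1.

State at each step:
Initial: b=1, n=1
After step 1: b=0, n=1
After step 2: b=0, n=1
After step 3: b=0, n=1
After step 4: b=1, n=1
After step 5: b=0, n=1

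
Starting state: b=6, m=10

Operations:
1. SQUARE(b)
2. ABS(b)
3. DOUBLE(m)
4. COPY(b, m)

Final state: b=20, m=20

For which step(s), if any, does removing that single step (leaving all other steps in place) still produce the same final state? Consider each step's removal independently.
Step(s) 1, 2

Testing removal of each single step:
Without step 1: final = b=20, m=20 (same)
Without step 2: final = b=20, m=20 (same)
Without step 3: final = b=10, m=10 (different)
Without step 4: final = b=36, m=20 (different)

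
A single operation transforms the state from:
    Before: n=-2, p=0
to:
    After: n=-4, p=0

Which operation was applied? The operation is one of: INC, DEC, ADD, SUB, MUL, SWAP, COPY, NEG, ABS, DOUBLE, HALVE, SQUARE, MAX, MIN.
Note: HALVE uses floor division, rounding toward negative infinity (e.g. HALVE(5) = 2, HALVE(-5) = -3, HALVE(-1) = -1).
DOUBLE(n)

Analyzing the change:
Before: n=-2, p=0
After: n=-4, p=0
Variable n changed from -2 to -4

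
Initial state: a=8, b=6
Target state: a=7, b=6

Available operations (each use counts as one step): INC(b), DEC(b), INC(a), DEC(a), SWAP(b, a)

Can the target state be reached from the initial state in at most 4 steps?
Yes

Path (1 step): DEC(a)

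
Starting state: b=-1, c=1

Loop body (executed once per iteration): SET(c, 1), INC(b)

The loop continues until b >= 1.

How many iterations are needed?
2

Tracing iterations:
Initial: b=-1, c=1
After iteration 1: b=0, c=1
After iteration 2: b=1, c=1
b >= 1 now holds, so the loop exits after 2 iterations.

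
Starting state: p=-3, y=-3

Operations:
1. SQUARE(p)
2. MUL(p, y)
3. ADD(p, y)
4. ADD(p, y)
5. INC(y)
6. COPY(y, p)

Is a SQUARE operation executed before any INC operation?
Yes

First SQUARE: step 1
First INC: step 5
Since 1 < 5, SQUARE comes first.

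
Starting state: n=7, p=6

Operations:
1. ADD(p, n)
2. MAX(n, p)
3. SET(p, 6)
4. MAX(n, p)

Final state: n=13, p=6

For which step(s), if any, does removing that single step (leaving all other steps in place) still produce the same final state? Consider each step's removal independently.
Step(s) 4

Testing removal of each single step:
Without step 1: final = n=7, p=6 (different)
Without step 2: final = n=7, p=6 (different)
Without step 3: final = n=13, p=13 (different)
Without step 4: final = n=13, p=6 (same)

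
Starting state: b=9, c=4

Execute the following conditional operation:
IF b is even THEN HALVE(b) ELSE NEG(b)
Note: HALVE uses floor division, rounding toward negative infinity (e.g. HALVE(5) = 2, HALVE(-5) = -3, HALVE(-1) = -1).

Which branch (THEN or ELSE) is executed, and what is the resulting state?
Branch: ELSE, Final state: b=-9, c=4

Evaluating condition: b is even
Condition is False, so ELSE branch executes
After NEG(b): b=-9, c=4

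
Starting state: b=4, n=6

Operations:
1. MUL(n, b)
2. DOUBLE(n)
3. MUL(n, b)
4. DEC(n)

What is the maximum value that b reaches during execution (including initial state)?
4

Values of b at each step:
Initial: b = 4 ← maximum
After step 1: b = 4
After step 2: b = 4
After step 3: b = 4
After step 4: b = 4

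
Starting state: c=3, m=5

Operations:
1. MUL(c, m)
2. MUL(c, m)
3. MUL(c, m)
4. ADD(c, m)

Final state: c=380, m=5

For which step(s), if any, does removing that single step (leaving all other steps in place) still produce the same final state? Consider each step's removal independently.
None - removing any single step changes the final result

Testing removal of each single step:
Without step 1: final = c=80, m=5 (different)
Without step 2: final = c=80, m=5 (different)
Without step 3: final = c=80, m=5 (different)
Without step 4: final = c=375, m=5 (different)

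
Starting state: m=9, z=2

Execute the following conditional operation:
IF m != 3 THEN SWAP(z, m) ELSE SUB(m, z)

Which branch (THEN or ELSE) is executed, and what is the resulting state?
Branch: THEN, Final state: m=2, z=9

Evaluating condition: m != 3
m = 9
Condition is True, so THEN branch executes
After SWAP(z, m): m=2, z=9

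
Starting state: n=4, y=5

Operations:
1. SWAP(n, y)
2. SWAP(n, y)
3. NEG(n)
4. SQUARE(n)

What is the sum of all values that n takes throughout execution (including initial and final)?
25

Values of n at each step:
Initial: n = 4
After step 1: n = 5
After step 2: n = 4
After step 3: n = -4
After step 4: n = 16
Sum = 4 + 5 + 4 + -4 + 16 = 25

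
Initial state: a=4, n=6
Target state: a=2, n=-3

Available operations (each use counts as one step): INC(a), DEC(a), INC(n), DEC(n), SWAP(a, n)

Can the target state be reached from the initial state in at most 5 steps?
No

The target state cannot be reached within 5 steps.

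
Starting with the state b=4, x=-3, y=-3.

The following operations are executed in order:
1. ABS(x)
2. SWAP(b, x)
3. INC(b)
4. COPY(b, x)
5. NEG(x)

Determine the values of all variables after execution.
{b: 4, x: -4, y: -3}

Step-by-step execution:
Initial: b=4, x=-3, y=-3
After step 1 (ABS(x)): b=4, x=3, y=-3
After step 2 (SWAP(b, x)): b=3, x=4, y=-3
After step 3 (INC(b)): b=4, x=4, y=-3
After step 4 (COPY(b, x)): b=4, x=4, y=-3
After step 5 (NEG(x)): b=4, x=-4, y=-3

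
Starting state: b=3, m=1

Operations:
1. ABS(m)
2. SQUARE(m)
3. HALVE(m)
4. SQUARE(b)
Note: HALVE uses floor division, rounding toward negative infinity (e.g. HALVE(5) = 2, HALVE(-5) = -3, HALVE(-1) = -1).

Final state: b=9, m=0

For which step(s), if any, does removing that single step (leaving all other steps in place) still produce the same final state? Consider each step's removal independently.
Step(s) 1, 2

Testing removal of each single step:
Without step 1: final = b=9, m=0 (same)
Without step 2: final = b=9, m=0 (same)
Without step 3: final = b=9, m=1 (different)
Without step 4: final = b=3, m=0 (different)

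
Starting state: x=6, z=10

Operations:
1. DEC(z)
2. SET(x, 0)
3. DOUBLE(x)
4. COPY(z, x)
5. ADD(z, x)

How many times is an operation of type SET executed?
1

Counting SET operations:
Step 2: SET(x, 0) ← SET
Total: 1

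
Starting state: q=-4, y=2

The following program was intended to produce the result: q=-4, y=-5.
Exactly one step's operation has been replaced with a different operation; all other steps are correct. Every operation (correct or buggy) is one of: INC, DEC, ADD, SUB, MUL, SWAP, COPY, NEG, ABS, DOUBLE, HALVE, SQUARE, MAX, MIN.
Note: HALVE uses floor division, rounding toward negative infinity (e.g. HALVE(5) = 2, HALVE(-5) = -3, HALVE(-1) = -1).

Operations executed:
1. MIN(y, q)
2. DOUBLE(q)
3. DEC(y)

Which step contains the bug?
Step 2

Trace with buggy code:
Initial: q=-4, y=2
After step 1: q=-4, y=-4
After step 2: q=-8, y=-4
After step 3: q=-8, y=-5
Actual final q=-8, y=-5 ≠ expected q=-4, y=-5.
Step 2 is the only position where a single-operation replacement can produce the expected result.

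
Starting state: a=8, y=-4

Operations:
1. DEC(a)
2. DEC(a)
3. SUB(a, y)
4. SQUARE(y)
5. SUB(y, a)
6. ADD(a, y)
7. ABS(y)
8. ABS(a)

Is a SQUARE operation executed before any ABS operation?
Yes

First SQUARE: step 4
First ABS: step 7
Since 4 < 7, SQUARE comes first.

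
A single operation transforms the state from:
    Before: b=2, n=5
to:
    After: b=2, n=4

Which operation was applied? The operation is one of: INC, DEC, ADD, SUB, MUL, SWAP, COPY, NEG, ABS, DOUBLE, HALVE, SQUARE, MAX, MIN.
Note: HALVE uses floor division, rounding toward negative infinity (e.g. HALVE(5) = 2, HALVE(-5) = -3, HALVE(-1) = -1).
DEC(n)

Analyzing the change:
Before: b=2, n=5
After: b=2, n=4
Variable n changed from 5 to 4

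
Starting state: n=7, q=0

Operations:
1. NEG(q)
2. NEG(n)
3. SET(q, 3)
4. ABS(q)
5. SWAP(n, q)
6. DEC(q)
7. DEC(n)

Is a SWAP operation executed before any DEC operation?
Yes

First SWAP: step 5
First DEC: step 6
Since 5 < 6, SWAP comes first.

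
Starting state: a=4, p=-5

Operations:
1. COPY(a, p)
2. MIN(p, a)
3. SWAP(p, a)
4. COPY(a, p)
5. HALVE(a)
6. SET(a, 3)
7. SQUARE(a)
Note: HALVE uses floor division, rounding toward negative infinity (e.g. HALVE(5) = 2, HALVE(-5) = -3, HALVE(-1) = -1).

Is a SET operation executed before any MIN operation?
No

First SET: step 6
First MIN: step 2
Since 6 > 2, MIN comes first.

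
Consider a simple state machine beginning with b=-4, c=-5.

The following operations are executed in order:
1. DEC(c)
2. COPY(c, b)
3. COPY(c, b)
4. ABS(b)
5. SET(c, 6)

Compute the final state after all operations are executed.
{b: 4, c: 6}

Step-by-step execution:
Initial: b=-4, c=-5
After step 1 (DEC(c)): b=-4, c=-6
After step 2 (COPY(c, b)): b=-4, c=-4
After step 3 (COPY(c, b)): b=-4, c=-4
After step 4 (ABS(b)): b=4, c=-4
After step 5 (SET(c, 6)): b=4, c=6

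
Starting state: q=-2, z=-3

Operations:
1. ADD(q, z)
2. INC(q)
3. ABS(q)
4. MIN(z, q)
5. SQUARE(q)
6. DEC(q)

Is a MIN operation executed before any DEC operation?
Yes

First MIN: step 4
First DEC: step 6
Since 4 < 6, MIN comes first.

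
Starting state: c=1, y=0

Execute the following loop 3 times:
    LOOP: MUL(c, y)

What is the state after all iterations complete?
c=0, y=0

Iteration trace:
Start: c=1, y=0
After iteration 1: c=0, y=0
After iteration 2: c=0, y=0
After iteration 3: c=0, y=0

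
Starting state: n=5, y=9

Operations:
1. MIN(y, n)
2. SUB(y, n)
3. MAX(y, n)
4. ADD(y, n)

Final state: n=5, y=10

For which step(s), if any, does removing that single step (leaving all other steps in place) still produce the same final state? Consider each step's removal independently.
Step(s) 1, 2

Testing removal of each single step:
Without step 1: final = n=5, y=10 (same)
Without step 2: final = n=5, y=10 (same)
Without step 3: final = n=5, y=5 (different)
Without step 4: final = n=5, y=5 (different)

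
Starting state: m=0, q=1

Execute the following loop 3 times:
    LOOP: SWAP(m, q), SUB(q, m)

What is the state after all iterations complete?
m=2, q=-3

Iteration trace:
Start: m=0, q=1
After iteration 1: m=1, q=-1
After iteration 2: m=-1, q=2
After iteration 3: m=2, q=-3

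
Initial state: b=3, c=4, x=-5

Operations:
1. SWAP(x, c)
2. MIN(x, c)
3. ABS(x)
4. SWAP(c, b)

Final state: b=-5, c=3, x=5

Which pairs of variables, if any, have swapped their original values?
None

Comparing initial and final values:
c: 4 → 3
b: 3 → -5
x: -5 → 5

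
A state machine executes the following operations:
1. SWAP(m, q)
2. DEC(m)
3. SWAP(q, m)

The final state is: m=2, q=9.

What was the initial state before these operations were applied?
m=2, q=10

Working backwards:
Final state: m=2, q=9
Before step 3 (SWAP(q, m)): m=9, q=2
Before step 2 (DEC(m)): m=10, q=2
Before step 1 (SWAP(m, q)): m=2, q=10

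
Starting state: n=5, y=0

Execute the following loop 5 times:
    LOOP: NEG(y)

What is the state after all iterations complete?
n=5, y=0

Iteration trace:
Start: n=5, y=0
After iteration 1: n=5, y=0
After iteration 2: n=5, y=0
After iteration 3: n=5, y=0
After iteration 4: n=5, y=0
After iteration 5: n=5, y=0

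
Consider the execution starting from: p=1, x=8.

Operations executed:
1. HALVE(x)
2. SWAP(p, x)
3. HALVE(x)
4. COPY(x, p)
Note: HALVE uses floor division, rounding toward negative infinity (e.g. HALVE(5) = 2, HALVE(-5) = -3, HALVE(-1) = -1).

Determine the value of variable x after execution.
x = 4

Tracing execution:
Step 1: HALVE(x) → x = 4
Step 2: SWAP(p, x) → x = 1
Step 3: HALVE(x) → x = 0
Step 4: COPY(x, p) → x = 4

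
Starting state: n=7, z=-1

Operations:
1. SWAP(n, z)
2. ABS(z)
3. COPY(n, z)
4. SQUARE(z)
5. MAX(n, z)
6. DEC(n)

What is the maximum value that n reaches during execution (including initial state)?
49

Values of n at each step:
Initial: n = 7
After step 1: n = -1
After step 2: n = -1
After step 3: n = 7
After step 4: n = 7
After step 5: n = 49 ← maximum
After step 6: n = 48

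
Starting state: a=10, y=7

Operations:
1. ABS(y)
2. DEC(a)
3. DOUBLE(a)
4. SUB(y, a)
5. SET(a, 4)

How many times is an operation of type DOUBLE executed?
1

Counting DOUBLE operations:
Step 3: DOUBLE(a) ← DOUBLE
Total: 1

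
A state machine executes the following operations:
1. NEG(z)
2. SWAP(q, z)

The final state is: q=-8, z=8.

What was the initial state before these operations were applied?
q=8, z=8

Working backwards:
Final state: q=-8, z=8
Before step 2 (SWAP(q, z)): q=8, z=-8
Before step 1 (NEG(z)): q=8, z=8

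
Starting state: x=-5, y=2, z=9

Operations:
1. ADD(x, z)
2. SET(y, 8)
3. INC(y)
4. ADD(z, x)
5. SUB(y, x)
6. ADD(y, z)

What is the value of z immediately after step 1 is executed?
z = 9

Tracing z through execution:
Initial: z = 9
After step 1 (ADD(x, z)): z = 9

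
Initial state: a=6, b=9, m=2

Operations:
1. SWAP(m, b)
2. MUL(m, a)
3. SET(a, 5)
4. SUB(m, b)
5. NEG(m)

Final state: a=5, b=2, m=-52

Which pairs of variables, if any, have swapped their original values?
None

Comparing initial and final values:
b: 9 → 2
a: 6 → 5
m: 2 → -52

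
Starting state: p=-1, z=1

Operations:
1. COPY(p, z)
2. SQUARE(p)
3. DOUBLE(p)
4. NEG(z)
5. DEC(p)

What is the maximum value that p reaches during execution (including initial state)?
2

Values of p at each step:
Initial: p = -1
After step 1: p = 1
After step 2: p = 1
After step 3: p = 2 ← maximum
After step 4: p = 2
After step 5: p = 1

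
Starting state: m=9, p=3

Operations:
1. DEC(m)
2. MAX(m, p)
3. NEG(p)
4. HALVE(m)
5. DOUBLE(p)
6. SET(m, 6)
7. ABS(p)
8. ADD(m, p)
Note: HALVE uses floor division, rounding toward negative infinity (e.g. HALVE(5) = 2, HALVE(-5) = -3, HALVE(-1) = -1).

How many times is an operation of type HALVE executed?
1

Counting HALVE operations:
Step 4: HALVE(m) ← HALVE
Total: 1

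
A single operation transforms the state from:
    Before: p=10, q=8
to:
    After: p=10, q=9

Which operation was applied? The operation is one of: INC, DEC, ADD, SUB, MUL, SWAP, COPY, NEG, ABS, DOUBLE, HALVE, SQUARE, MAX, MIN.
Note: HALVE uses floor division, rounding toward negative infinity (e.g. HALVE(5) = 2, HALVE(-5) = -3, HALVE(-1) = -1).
INC(q)

Analyzing the change:
Before: p=10, q=8
After: p=10, q=9
Variable q changed from 8 to 9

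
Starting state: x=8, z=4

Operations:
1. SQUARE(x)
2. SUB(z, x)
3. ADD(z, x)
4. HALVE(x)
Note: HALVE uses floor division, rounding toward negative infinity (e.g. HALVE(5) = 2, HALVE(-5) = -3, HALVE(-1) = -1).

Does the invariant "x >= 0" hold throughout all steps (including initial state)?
Yes

The invariant holds at every step.

State at each step:
Initial: x=8, z=4
After step 1: x=64, z=4
After step 2: x=64, z=-60
After step 3: x=64, z=4
After step 4: x=32, z=4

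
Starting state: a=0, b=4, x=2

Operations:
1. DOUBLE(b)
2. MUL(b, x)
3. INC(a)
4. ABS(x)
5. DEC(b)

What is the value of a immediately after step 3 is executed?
a = 1

Tracing a through execution:
Initial: a = 0
After step 1 (DOUBLE(b)): a = 0
After step 2 (MUL(b, x)): a = 0
After step 3 (INC(a)): a = 1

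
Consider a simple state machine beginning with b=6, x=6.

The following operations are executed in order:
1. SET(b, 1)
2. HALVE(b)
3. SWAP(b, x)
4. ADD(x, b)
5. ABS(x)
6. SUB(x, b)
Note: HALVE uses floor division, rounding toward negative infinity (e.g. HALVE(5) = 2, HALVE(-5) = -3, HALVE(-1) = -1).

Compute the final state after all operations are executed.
{b: 6, x: 0}

Step-by-step execution:
Initial: b=6, x=6
After step 1 (SET(b, 1)): b=1, x=6
After step 2 (HALVE(b)): b=0, x=6
After step 3 (SWAP(b, x)): b=6, x=0
After step 4 (ADD(x, b)): b=6, x=6
After step 5 (ABS(x)): b=6, x=6
After step 6 (SUB(x, b)): b=6, x=0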